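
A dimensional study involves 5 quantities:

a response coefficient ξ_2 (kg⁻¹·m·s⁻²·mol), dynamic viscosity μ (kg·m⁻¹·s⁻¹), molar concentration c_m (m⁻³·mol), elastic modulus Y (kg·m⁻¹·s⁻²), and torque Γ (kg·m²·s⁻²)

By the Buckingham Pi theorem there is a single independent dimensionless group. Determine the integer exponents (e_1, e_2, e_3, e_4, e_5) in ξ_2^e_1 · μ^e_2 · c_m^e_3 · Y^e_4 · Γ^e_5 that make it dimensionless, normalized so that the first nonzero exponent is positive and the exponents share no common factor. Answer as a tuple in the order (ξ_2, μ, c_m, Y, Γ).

(1, 4, -1, -2, -1)

M: e_1·(-1) + e_2·(1) + e_3·(0) + e_4·(1) + e_5·(1) = 0
L: e_1·(1) + e_2·(-1) + e_3·(-3) + e_4·(-1) + e_5·(2) = 0
T: e_1·(-2) + e_2·(-1) + e_3·(0) + e_4·(-2) + e_5·(-2) = 0
N: e_1·(1) + e_2·(0) + e_3·(1) + e_4·(0) + e_5·(0) = 0
Solving this homogeneous linear system for the smallest-integer solution (first nonzero entry positive) gives (1, 4, -1, -2, -1).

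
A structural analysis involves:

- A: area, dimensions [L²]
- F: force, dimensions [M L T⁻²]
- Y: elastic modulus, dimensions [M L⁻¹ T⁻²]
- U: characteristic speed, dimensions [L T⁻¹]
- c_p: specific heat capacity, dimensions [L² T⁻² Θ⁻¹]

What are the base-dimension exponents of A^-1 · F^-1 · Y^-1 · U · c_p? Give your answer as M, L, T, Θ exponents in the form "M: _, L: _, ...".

Collect each base-dimension exponent across the product:
  M: −(0) − (1) − (1) + (0) + (0) = -2
  L: −(2) − (1) − (-1) + (1) + (2) = 1
  T: −(0) − (-2) − (-2) + (-1) + (-2) = 1
  Θ: −(0) − (0) − (0) + (0) + (-1) = -1
So the dimensions are [M⁻² L T Θ⁻¹].

M: -2, L: 1, T: 1, Θ: -1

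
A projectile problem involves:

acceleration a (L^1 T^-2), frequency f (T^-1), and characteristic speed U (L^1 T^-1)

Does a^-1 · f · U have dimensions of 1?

Sum the exponent of each base dimension across the product:
  M: −[a]_M + [f]_M + [U]_M = −(0) + (0) + (0) = 0
  L: −[a]_L + [f]_L + [U]_L = −(1) + (0) + (1) = 0
  T: −[a]_T + [f]_T + [U]_T = −(-2) + (-1) + (-1) = 0
All base exponents vanish — dimensionless.

yes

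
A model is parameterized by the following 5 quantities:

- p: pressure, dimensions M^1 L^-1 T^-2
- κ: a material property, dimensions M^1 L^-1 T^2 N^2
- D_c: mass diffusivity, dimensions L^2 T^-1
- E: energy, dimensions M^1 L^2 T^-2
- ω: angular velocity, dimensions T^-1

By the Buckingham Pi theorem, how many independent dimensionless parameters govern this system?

1

There are 5 variables and 4 base dimensions (M, L, T, N).
The dimension matrix has rank 4.
Independent dimensionless groups: 5 − 4 = 1.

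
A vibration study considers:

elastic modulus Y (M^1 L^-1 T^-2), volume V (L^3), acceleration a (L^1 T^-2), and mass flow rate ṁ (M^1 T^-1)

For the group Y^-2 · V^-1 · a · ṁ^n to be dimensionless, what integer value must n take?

2

Balance the M exponent: (1)·n from ṁ, plus −2·(1) − (0) + (0) = -2 from the rest, must sum to zero.
n − 2 = 0, so n = 2.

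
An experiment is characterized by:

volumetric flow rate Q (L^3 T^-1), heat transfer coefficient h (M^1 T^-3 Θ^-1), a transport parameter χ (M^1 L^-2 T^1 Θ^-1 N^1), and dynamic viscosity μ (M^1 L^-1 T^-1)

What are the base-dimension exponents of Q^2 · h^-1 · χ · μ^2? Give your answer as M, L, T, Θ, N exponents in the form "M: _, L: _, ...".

Collect each base-dimension exponent across the product:
  M: 2·(0) − (1) + (1) + 2·(1) = 2
  L: 2·(3) − (0) + (-2) + 2·(-1) = 2
  T: 2·(-1) − (-3) + (1) + 2·(-1) = 0
  Θ: 2·(0) − (-1) + (-1) + 2·(0) = 0
  N: 2·(0) − (0) + (1) + 2·(0) = 1
So the dimensions are [M² L² N].

M: 2, L: 2, T: 0, Θ: 0, N: 1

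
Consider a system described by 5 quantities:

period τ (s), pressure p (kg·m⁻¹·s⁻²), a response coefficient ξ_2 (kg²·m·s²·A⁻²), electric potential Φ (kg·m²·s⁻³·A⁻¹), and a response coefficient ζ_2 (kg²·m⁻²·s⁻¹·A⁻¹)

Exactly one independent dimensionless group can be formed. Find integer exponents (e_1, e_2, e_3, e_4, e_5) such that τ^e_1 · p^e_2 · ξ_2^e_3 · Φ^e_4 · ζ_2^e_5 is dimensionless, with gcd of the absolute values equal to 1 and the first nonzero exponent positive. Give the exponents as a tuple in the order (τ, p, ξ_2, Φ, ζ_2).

M: e_1·(0) + e_2·(1) + e_3·(2) + e_4·(1) + e_5·(2) = 0
L: e_1·(0) + e_2·(-1) + e_3·(1) + e_4·(2) + e_5·(-2) = 0
T: e_1·(1) + e_2·(-2) + e_3·(2) + e_4·(-3) + e_5·(-1) = 0
I: e_1·(0) + e_2·(0) + e_3·(-2) + e_4·(-1) + e_5·(-1) = 0
Solving this homogeneous linear system for the smallest-integer solution (first nonzero entry positive) gives (4, -1, -1, 1, 1).

(4, -1, -1, 1, 1)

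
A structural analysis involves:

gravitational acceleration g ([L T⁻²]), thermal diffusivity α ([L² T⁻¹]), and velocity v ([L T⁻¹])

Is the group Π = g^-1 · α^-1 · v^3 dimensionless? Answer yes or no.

Sum the exponent of each base dimension across the product:
  L: −[g]_L − [α]_L + 3·[v]_L = −(1) − (2) + 3·(1) = 0
  T: −[g]_T − [α]_T + 3·[v]_T = −(-2) − (-1) + 3·(-1) = 0
All base exponents vanish — dimensionless.

yes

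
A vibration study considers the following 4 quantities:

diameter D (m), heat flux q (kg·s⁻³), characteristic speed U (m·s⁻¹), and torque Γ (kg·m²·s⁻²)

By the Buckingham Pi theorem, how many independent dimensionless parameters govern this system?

1

There are 4 variables and 3 base dimensions (M, L, T).
The dimension matrix has rank 3.
Independent dimensionless groups: 4 − 3 = 1.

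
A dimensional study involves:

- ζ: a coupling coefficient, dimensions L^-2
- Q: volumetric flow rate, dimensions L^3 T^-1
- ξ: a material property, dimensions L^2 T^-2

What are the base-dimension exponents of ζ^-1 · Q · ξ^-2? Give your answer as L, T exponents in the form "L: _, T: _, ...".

L: 1, T: 3

Collect each base-dimension exponent across the product:
  L: −(-2) + (3) − 2·(2) = 1
  T: −(0) + (-1) − 2·(-2) = 3
So the dimensions are [L T³].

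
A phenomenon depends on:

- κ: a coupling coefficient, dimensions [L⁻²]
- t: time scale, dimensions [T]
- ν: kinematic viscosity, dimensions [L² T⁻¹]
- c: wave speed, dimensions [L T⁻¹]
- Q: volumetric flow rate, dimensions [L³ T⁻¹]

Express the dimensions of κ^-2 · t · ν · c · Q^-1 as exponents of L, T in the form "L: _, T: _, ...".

Collect each base-dimension exponent across the product:
  L: −2·(-2) + (0) + (2) + (1) − (3) = 4
  T: −2·(0) + (1) + (-1) + (-1) − (-1) = 0
So the dimensions are [L⁴].

L: 4, T: 0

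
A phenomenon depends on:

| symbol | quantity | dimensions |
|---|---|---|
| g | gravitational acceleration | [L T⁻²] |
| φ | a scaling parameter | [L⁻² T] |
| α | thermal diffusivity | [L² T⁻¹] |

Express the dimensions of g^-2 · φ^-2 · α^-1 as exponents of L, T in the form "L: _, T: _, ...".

Collect each base-dimension exponent across the product:
  L: −2·(1) − 2·(-2) − (2) = 0
  T: −2·(-2) − 2·(1) − (-1) = 3
So the dimensions are [T³].

L: 0, T: 3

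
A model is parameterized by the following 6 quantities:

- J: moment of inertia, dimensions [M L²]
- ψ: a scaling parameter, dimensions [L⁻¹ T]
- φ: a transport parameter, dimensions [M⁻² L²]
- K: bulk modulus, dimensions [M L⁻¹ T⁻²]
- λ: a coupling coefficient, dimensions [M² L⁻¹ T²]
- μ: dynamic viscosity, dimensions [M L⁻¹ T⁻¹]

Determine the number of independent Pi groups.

There are 6 variables and 3 base dimensions (M, L, T).
The dimension matrix has rank 3.
Independent dimensionless groups: 6 − 3 = 3.

3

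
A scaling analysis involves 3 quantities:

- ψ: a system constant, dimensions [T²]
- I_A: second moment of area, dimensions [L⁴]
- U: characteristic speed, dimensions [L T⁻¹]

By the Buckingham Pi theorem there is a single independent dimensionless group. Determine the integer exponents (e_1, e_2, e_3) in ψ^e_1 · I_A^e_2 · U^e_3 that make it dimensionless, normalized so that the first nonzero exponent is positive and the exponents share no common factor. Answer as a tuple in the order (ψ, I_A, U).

(2, -1, 4)

L: e_1·(0) + e_2·(4) + e_3·(1) = 0
T: e_1·(2) + e_2·(0) + e_3·(-1) = 0
Solving this homogeneous linear system for the smallest-integer solution (first nonzero entry positive) gives (2, -1, 4).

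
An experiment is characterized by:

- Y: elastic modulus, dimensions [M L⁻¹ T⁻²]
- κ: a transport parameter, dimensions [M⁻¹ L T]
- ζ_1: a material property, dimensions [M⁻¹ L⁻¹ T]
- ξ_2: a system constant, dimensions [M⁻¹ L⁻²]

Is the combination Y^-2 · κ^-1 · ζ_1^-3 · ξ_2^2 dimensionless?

yes

Sum the exponent of each base dimension across the product:
  M: −2·[Y]_M − [κ]_M − 3·[ζ_1]_M + 2·[ξ_2]_M = −2·(1) − (-1) − 3·(-1) + 2·(-1) = 0
  L: −2·[Y]_L − [κ]_L − 3·[ζ_1]_L + 2·[ξ_2]_L = −2·(-1) − (1) − 3·(-1) + 2·(-2) = 0
  T: −2·[Y]_T − [κ]_T − 3·[ζ_1]_T + 2·[ξ_2]_T = −2·(-2) − (1) − 3·(1) + 2·(0) = 0
All base exponents vanish — dimensionless.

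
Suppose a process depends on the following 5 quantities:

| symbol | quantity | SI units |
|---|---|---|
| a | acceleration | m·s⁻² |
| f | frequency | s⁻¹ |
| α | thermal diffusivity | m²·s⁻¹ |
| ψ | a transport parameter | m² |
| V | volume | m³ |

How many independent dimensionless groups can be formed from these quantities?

There are 5 variables and 2 base dimensions (L, T).
The dimension matrix has rank 2.
Independent dimensionless groups: 5 − 2 = 3.

3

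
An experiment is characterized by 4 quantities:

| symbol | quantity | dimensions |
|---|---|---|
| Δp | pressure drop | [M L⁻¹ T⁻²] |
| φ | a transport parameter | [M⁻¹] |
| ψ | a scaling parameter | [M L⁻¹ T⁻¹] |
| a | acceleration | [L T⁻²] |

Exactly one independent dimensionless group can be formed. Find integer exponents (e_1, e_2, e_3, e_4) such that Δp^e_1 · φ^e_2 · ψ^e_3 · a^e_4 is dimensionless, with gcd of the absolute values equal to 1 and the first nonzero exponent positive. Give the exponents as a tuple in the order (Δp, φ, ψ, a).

M: e_1·(1) + e_2·(-1) + e_3·(1) + e_4·(0) = 0
L: e_1·(-1) + e_2·(0) + e_3·(-1) + e_4·(1) = 0
T: e_1·(-2) + e_2·(0) + e_3·(-1) + e_4·(-2) = 0
Solving this homogeneous linear system for the smallest-integer solution (first nonzero entry positive) gives (3, -1, -4, -1).

(3, -1, -4, -1)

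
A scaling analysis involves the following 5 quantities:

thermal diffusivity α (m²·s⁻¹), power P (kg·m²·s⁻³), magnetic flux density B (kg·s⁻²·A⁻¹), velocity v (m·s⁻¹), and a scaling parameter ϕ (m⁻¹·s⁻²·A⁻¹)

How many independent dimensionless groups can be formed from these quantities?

1

There are 5 variables and 4 base dimensions (M, L, T, I).
The dimension matrix has rank 4.
Independent dimensionless groups: 5 − 4 = 1.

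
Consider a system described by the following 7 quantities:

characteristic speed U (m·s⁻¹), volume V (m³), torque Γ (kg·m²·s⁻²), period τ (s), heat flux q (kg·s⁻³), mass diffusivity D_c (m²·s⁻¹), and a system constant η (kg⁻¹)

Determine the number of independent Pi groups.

4

There are 7 variables and 3 base dimensions (M, L, T).
The dimension matrix has rank 3.
Independent dimensionless groups: 7 − 3 = 4.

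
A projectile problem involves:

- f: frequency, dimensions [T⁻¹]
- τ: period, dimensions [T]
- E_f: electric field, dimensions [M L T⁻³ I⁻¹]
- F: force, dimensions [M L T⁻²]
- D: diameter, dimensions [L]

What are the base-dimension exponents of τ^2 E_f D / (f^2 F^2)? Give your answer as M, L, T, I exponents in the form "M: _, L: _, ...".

M: -1, L: 0, T: 5, I: -1

Collect each base-dimension exponent across the product:
  M: −2·(0) + 2·(0) + (1) − 2·(1) + (0) = -1
  L: −2·(0) + 2·(0) + (1) − 2·(1) + (1) = 0
  T: −2·(-1) + 2·(1) + (-3) − 2·(-2) + (0) = 5
  I: −2·(0) + 2·(0) + (-1) − 2·(0) + (0) = -1
So the dimensions are [M⁻¹ T⁵ I⁻¹].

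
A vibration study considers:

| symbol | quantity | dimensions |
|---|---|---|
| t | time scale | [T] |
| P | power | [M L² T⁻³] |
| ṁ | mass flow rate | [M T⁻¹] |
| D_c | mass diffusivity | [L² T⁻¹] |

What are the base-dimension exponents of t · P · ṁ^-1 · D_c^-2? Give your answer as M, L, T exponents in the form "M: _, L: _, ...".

Collect each base-dimension exponent across the product:
  M: (0) + (1) − (1) − 2·(0) = 0
  L: (0) + (2) − (0) − 2·(2) = -2
  T: (1) + (-3) − (-1) − 2·(-1) = 1
So the dimensions are [L⁻² T].

M: 0, L: -2, T: 1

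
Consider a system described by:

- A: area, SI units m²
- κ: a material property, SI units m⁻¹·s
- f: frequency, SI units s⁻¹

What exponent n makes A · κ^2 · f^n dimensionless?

2

Balance the T exponent: (-1)·n from f, plus (0) + 2·(1) = 2 from the rest, must sum to zero.
−n + 2 = 0, so n = 2.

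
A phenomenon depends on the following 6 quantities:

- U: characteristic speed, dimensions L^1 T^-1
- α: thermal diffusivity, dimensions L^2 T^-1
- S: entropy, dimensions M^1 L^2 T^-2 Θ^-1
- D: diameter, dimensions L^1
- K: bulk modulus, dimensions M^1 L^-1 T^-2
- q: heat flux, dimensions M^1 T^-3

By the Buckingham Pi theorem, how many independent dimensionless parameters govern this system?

There are 6 variables and 4 base dimensions (M, L, T, Θ).
The dimension matrix has rank 4.
Independent dimensionless groups: 6 − 4 = 2.

2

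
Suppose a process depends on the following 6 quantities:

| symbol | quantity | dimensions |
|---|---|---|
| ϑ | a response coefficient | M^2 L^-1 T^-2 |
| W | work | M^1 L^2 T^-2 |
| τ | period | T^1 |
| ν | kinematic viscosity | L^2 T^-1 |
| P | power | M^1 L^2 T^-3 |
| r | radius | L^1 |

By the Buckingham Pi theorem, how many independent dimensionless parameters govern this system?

There are 6 variables and 3 base dimensions (M, L, T).
The dimension matrix has rank 3.
Independent dimensionless groups: 6 − 3 = 3.

3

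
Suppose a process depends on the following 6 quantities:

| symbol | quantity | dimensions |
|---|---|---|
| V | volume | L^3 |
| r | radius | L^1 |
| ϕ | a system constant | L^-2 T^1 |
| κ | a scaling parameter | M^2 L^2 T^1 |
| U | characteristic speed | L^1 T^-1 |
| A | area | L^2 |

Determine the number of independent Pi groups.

There are 6 variables and 3 base dimensions (M, L, T).
The dimension matrix has rank 3.
Independent dimensionless groups: 6 − 3 = 3.

3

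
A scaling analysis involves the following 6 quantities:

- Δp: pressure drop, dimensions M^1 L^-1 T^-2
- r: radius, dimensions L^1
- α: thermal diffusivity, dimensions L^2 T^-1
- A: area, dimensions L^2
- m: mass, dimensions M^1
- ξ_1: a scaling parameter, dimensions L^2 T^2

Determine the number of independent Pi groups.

There are 6 variables and 3 base dimensions (M, L, T).
The dimension matrix has rank 3.
Independent dimensionless groups: 6 − 3 = 3.

3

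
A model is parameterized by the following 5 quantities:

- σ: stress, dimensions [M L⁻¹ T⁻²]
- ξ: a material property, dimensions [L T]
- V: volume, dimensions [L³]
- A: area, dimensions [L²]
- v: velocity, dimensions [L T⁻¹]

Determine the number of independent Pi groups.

2

There are 5 variables and 3 base dimensions (M, L, T).
The dimension matrix has rank 3.
Independent dimensionless groups: 5 − 3 = 2.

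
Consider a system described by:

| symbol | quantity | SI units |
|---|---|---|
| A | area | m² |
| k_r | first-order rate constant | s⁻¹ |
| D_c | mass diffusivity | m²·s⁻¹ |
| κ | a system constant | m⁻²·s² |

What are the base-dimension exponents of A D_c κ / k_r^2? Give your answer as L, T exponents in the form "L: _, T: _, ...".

Collect each base-dimension exponent across the product:
  L: (2) − 2·(0) + (2) + (-2) = 2
  T: (0) − 2·(-1) + (-1) + (2) = 3
So the dimensions are [L² T³].

L: 2, T: 3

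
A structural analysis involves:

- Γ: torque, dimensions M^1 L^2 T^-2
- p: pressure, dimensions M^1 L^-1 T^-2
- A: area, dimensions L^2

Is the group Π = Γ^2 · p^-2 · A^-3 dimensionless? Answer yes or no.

yes

Sum the exponent of each base dimension across the product:
  M: 2·[Γ]_M − 2·[p]_M − 3·[A]_M = 2·(1) − 2·(1) − 3·(0) = 0
  L: 2·[Γ]_L − 2·[p]_L − 3·[A]_L = 2·(2) − 2·(-1) − 3·(2) = 0
  T: 2·[Γ]_T − 2·[p]_T − 3·[A]_T = 2·(-2) − 2·(-2) − 3·(0) = 0
All base exponents vanish — dimensionless.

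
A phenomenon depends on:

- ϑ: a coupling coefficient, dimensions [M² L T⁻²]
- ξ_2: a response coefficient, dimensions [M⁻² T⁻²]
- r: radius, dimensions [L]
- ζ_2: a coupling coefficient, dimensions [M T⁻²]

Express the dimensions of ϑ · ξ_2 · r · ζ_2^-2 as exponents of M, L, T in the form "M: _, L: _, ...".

M: -2, L: 2, T: 0

Collect each base-dimension exponent across the product:
  M: (2) + (-2) + (0) − 2·(1) = -2
  L: (1) + (0) + (1) − 2·(0) = 2
  T: (-2) + (-2) + (0) − 2·(-2) = 0
So the dimensions are [M⁻² L²].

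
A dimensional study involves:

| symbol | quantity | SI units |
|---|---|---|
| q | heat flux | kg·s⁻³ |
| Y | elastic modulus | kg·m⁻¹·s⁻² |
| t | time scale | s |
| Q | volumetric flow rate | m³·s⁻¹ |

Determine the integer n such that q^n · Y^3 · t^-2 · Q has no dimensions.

-3

Balance the M exponent: (1)·n from q, plus 3·(1) − 2·(0) + (0) = 3 from the rest, must sum to zero.
n + 3 = 0, so n = -3.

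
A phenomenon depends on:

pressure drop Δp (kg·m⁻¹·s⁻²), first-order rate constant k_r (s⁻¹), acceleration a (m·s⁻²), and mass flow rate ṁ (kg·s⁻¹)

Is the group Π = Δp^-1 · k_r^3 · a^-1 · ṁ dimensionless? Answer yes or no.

yes

Sum the exponent of each base dimension across the product:
  M: −[Δp]_M + 3·[k_r]_M − [a]_M + [ṁ]_M = −(1) + 3·(0) − (0) + (1) = 0
  L: −[Δp]_L + 3·[k_r]_L − [a]_L + [ṁ]_L = −(-1) + 3·(0) − (1) + (0) = 0
  T: −[Δp]_T + 3·[k_r]_T − [a]_T + [ṁ]_T = −(-2) + 3·(-1) − (-2) + (-1) = 0
All base exponents vanish — dimensionless.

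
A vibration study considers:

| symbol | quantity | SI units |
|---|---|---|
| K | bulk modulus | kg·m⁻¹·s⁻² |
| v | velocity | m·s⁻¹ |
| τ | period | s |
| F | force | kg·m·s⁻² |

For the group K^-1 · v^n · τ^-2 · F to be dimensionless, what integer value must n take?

-2

Balance the L exponent: (1)·n from v, plus −(-1) − 2·(0) + (1) = 2 from the rest, must sum to zero.
n + 2 = 0, so n = -2.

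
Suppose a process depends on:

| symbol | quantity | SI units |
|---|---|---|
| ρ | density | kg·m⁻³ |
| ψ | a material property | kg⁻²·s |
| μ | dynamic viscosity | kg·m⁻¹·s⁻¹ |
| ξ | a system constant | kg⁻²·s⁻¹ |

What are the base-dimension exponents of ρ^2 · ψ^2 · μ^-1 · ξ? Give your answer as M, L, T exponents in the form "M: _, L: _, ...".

Collect each base-dimension exponent across the product:
  M: 2·(1) + 2·(-2) − (1) + (-2) = -5
  L: 2·(-3) + 2·(0) − (-1) + (0) = -5
  T: 2·(0) + 2·(1) − (-1) + (-1) = 2
So the dimensions are [M⁻⁵ L⁻⁵ T²].

M: -5, L: -5, T: 2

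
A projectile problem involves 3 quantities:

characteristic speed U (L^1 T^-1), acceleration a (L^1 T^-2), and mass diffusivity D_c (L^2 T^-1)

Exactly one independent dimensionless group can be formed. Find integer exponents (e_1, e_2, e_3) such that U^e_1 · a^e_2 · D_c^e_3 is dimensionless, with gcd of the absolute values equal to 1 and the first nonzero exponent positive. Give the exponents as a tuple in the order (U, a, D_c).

L: e_1·(1) + e_2·(1) + e_3·(2) = 0
T: e_1·(-1) + e_2·(-2) + e_3·(-1) = 0
Solving this homogeneous linear system for the smallest-integer solution (first nonzero entry positive) gives (3, -1, -1).

(3, -1, -1)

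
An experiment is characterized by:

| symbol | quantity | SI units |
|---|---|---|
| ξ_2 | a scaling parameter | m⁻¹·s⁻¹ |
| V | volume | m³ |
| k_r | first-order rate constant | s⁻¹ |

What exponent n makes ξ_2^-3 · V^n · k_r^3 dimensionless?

Balance the L exponent: (3)·n from V, plus −3·(-1) + 3·(0) = 3 from the rest, must sum to zero.
3n + 3 = 0, so n = -1.

-1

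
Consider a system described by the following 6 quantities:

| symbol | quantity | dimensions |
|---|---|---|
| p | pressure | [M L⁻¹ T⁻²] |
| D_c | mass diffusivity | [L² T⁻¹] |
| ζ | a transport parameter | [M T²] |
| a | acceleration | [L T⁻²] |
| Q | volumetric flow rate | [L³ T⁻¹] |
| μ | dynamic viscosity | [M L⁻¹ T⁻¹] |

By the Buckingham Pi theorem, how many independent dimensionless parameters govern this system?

There are 6 variables and 3 base dimensions (M, L, T).
The dimension matrix has rank 3.
Independent dimensionless groups: 6 − 3 = 3.

3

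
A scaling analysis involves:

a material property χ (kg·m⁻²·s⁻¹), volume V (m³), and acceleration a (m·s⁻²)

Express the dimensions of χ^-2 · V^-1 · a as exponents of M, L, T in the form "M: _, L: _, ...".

Collect each base-dimension exponent across the product:
  M: −2·(1) − (0) + (0) = -2
  L: −2·(-2) − (3) + (1) = 2
  T: −2·(-1) − (0) + (-2) = 0
So the dimensions are [M⁻² L²].

M: -2, L: 2, T: 0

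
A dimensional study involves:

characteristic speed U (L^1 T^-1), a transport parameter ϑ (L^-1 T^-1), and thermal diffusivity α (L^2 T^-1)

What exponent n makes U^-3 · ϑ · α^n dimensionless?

2

Balance the L exponent: (2)·n from α, plus −3·(1) + (-1) = -4 from the rest, must sum to zero.
2n − 4 = 0, so n = 2.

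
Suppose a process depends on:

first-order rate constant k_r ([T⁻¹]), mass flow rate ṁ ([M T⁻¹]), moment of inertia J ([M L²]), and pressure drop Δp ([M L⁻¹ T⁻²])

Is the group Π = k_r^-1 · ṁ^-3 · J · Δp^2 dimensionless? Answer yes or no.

Sum the exponent of each base dimension across the product:
  M: −[k_r]_M − 3·[ṁ]_M + [J]_M + 2·[Δp]_M = −(0) − 3·(1) + (1) + 2·(1) = 0
  L: −[k_r]_L − 3·[ṁ]_L + [J]_L + 2·[Δp]_L = −(0) − 3·(0) + (2) + 2·(-1) = 0
  T: −[k_r]_T − 3·[ṁ]_T + [J]_T + 2·[Δp]_T = −(-1) − 3·(-1) + (0) + 2·(-2) = 0
  Θ: −[k_r]_Θ − 3·[ṁ]_Θ + [J]_Θ + 2·[Δp]_Θ = −(0) − 3·(0) + (0) + 2·(0) = 0
All base exponents vanish — dimensionless.

yes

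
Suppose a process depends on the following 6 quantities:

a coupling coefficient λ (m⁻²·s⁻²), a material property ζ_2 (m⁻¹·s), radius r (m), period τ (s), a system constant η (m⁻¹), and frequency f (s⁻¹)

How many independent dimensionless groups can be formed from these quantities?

There are 6 variables and 2 base dimensions (L, T).
The dimension matrix has rank 2.
Independent dimensionless groups: 6 − 2 = 4.

4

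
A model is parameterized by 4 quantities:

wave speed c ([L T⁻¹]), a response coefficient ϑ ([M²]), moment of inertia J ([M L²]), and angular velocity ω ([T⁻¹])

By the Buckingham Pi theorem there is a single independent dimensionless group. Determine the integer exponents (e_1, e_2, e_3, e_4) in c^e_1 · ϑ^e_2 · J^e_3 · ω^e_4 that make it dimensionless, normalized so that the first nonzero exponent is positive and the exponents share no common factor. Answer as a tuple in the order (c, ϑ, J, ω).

M: e_1·(0) + e_2·(2) + e_3·(1) + e_4·(0) = 0
L: e_1·(1) + e_2·(0) + e_3·(2) + e_4·(0) = 0
T: e_1·(-1) + e_2·(0) + e_3·(0) + e_4·(-1) = 0
Solving this homogeneous linear system for the smallest-integer solution (first nonzero entry positive) gives (4, 1, -2, -4).

(4, 1, -2, -4)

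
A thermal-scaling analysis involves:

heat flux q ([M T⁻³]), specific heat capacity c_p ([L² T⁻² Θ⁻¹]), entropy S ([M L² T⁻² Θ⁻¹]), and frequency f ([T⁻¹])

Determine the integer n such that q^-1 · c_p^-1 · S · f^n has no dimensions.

Balance the T exponent: (-1)·n from f, plus −(-3) − (-2) + (-2) = 3 from the rest, must sum to zero.
−n + 3 = 0, so n = 3.

3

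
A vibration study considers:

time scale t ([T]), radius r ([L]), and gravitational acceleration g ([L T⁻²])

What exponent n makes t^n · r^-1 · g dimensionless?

2

Balance the T exponent: (1)·n from t, plus −(0) + (-2) = -2 from the rest, must sum to zero.
n − 2 = 0, so n = 2.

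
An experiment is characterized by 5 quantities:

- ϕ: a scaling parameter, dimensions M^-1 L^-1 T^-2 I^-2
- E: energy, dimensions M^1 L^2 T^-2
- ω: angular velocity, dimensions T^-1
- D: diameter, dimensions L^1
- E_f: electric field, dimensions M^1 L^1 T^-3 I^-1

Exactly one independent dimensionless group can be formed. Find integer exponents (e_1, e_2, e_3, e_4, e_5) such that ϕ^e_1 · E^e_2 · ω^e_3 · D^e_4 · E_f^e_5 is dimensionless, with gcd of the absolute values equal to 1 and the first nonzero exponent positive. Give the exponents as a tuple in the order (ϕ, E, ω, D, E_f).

(1, 3, -2, -3, -2)

M: e_1·(-1) + e_2·(1) + e_3·(0) + e_4·(0) + e_5·(1) = 0
L: e_1·(-1) + e_2·(2) + e_3·(0) + e_4·(1) + e_5·(1) = 0
T: e_1·(-2) + e_2·(-2) + e_3·(-1) + e_4·(0) + e_5·(-3) = 0
I: e_1·(-2) + e_2·(0) + e_3·(0) + e_4·(0) + e_5·(-1) = 0
Solving this homogeneous linear system for the smallest-integer solution (first nonzero entry positive) gives (1, 3, -2, -3, -2).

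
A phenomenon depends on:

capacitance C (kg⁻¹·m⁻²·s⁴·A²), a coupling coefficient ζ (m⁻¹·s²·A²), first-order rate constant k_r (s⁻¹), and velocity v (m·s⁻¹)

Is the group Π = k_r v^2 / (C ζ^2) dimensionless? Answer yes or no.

no

Sum the exponent of each base dimension across the product:
  M: −[C]_M − 2·[ζ]_M + [k_r]_M + 2·[v]_M = −(-1) − 2·(0) + (0) + 2·(0) = 1
  L: −[C]_L − 2·[ζ]_L + [k_r]_L + 2·[v]_L = −(-2) − 2·(-1) + (0) + 2·(1) = 6
  T: −[C]_T − 2·[ζ]_T + [k_r]_T + 2·[v]_T = −(4) − 2·(2) + (-1) + 2·(-1) = -11
  I: −[C]_I − 2·[ζ]_I + [k_r]_I + 2·[v]_I = −(2) − 2·(2) + (0) + 2·(0) = -6
Net dimensions [M L⁶ T⁻¹¹ I⁻⁶] ≠ [1] — not dimensionless.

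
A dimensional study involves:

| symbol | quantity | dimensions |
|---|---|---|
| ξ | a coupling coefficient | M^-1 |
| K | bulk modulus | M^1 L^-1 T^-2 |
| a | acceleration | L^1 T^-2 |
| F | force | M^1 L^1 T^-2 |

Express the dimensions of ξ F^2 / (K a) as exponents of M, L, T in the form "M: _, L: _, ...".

Collect each base-dimension exponent across the product:
  M: (-1) − (1) − (0) + 2·(1) = 0
  L: (0) − (-1) − (1) + 2·(1) = 2
  T: (0) − (-2) − (-2) + 2·(-2) = 0
So the dimensions are [L²].

M: 0, L: 2, T: 0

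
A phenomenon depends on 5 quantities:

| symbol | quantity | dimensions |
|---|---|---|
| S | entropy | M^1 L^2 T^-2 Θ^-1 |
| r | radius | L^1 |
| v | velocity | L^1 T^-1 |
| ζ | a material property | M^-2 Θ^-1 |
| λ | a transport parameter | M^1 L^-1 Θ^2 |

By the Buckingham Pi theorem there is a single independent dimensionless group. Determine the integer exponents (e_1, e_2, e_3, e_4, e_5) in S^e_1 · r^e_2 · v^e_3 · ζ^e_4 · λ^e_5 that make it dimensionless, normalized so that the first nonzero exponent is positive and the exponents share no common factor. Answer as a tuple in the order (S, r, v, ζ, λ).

M: e_1·(1) + e_2·(0) + e_3·(0) + e_4·(-2) + e_5·(1) = 0
L: e_1·(2) + e_2·(1) + e_3·(1) + e_4·(0) + e_5·(-1) = 0
T: e_1·(-2) + e_2·(0) + e_3·(-1) + e_4·(0) + e_5·(0) = 0
Θ: e_1·(-1) + e_2·(0) + e_3·(0) + e_4·(-1) + e_5·(2) = 0
Solving this homogeneous linear system for the smallest-integer solution (first nonzero entry positive) gives (1, 1, -2, 1, 1).

(1, 1, -2, 1, 1)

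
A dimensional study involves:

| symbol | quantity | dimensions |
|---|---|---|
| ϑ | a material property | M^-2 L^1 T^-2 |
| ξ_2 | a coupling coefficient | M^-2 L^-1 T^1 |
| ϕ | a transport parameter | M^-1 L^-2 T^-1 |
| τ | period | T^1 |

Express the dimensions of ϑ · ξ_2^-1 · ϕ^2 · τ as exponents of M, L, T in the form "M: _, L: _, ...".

Collect each base-dimension exponent across the product:
  M: (-2) − (-2) + 2·(-1) + (0) = -2
  L: (1) − (-1) + 2·(-2) + (0) = -2
  T: (-2) − (1) + 2·(-1) + (1) = -4
So the dimensions are [M⁻² L⁻² T⁻⁴].

M: -2, L: -2, T: -4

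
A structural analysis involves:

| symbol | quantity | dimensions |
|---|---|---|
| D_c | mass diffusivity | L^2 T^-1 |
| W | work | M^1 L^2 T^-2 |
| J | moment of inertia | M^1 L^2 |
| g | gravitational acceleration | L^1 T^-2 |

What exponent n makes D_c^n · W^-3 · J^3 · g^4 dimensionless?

-2

Balance the L exponent: (2)·n from D_c, plus −3·(2) + 3·(2) + 4·(1) = 4 from the rest, must sum to zero.
2n + 4 = 0, so n = -2.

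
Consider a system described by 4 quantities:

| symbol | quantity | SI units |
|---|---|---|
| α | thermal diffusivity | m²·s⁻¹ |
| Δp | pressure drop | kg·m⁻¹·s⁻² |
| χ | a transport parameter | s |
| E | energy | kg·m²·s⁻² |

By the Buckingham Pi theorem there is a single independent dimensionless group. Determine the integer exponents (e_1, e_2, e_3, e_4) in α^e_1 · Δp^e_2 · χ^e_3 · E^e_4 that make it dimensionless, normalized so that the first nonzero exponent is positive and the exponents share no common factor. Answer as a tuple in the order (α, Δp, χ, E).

(3, 2, 3, -2)

M: e_1·(0) + e_2·(1) + e_3·(0) + e_4·(1) = 0
L: e_1·(2) + e_2·(-1) + e_3·(0) + e_4·(2) = 0
T: e_1·(-1) + e_2·(-2) + e_3·(1) + e_4·(-2) = 0
Solving this homogeneous linear system for the smallest-integer solution (first nonzero entry positive) gives (3, 2, 3, -2).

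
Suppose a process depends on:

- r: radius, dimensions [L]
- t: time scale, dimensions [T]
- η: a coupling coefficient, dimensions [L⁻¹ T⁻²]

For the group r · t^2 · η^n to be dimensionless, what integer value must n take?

Balance the L exponent: (-1)·n from η, plus (1) + 2·(0) = 1 from the rest, must sum to zero.
−n + 1 = 0, so n = 1.

1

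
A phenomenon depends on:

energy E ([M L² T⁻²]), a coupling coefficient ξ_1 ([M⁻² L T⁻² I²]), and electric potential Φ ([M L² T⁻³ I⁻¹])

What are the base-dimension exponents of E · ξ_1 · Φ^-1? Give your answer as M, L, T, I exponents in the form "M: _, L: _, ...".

Collect each base-dimension exponent across the product:
  M: (1) + (-2) − (1) = -2
  L: (2) + (1) − (2) = 1
  T: (-2) + (-2) − (-3) = -1
  I: (0) + (2) − (-1) = 3
So the dimensions are [M⁻² L T⁻¹ I³].

M: -2, L: 1, T: -1, I: 3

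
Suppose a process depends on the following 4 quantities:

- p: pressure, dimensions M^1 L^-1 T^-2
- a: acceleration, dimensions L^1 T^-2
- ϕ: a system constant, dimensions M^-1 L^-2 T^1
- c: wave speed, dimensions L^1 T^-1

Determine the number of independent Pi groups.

1

There are 4 variables and 3 base dimensions (M, L, T).
The dimension matrix has rank 3.
Independent dimensionless groups: 4 − 3 = 1.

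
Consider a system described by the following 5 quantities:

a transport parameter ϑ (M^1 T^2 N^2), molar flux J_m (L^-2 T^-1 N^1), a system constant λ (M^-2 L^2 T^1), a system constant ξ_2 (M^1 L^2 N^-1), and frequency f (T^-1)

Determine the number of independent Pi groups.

1

There are 5 variables and 4 base dimensions (M, L, T, N).
The dimension matrix has rank 4.
Independent dimensionless groups: 5 − 4 = 1.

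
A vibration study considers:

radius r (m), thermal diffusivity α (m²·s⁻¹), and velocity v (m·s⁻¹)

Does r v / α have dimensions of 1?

Sum the exponent of each base dimension across the product:
  M: [r]_M − [α]_M + [v]_M = (0) − (0) + (0) = 0
  L: [r]_L − [α]_L + [v]_L = (1) − (2) + (1) = 0
  T: [r]_T − [α]_T + [v]_T = (0) − (-1) + (-1) = 0
All base exponents vanish — dimensionless.

yes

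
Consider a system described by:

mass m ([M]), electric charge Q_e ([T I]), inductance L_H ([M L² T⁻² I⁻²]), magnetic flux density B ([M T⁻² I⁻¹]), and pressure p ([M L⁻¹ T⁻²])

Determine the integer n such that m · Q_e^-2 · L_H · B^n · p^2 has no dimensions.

Balance the M exponent: (1)·n from B, plus (1) − 2·(0) + (1) + 2·(1) = 4 from the rest, must sum to zero.
n + 4 = 0, so n = -4.

-4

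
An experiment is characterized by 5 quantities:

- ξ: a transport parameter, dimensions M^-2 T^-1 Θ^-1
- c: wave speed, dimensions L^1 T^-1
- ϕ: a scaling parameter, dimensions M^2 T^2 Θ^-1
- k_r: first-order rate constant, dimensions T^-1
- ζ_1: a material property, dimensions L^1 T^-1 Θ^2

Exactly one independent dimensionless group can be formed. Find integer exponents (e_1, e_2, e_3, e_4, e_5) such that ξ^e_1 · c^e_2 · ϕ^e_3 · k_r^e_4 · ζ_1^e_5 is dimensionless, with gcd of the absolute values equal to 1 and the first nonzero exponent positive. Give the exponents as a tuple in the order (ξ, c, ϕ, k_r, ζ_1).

M: e_1·(-2) + e_2·(0) + e_3·(2) + e_4·(0) + e_5·(0) = 0
L: e_1·(0) + e_2·(1) + e_3·(0) + e_4·(0) + e_5·(1) = 0
T: e_1·(-1) + e_2·(-1) + e_3·(2) + e_4·(-1) + e_5·(-1) = 0
Θ: e_1·(-1) + e_2·(0) + e_3·(-1) + e_4·(0) + e_5·(2) = 0
Solving this homogeneous linear system for the smallest-integer solution (first nonzero entry positive) gives (1, -1, 1, 1, 1).

(1, -1, 1, 1, 1)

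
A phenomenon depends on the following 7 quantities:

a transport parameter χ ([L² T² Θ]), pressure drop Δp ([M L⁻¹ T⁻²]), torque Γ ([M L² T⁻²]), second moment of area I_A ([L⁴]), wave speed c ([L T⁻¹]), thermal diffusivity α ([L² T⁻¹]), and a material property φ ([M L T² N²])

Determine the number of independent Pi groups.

There are 7 variables and 5 base dimensions (M, L, T, Θ, N).
The dimension matrix has rank 5.
Independent dimensionless groups: 7 − 5 = 2.

2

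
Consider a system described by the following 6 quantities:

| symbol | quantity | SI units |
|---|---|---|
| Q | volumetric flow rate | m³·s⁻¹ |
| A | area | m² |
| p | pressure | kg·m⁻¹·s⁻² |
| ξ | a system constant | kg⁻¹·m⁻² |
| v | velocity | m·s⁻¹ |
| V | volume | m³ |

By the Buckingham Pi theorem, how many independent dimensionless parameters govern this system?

There are 6 variables and 3 base dimensions (M, L, T).
The dimension matrix has rank 3.
Independent dimensionless groups: 6 − 3 = 3.

3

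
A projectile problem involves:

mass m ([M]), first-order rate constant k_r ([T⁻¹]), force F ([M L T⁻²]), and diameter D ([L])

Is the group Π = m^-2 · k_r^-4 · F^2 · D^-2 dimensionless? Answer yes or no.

yes

Sum the exponent of each base dimension across the product:
  M: −2·[m]_M − 4·[k_r]_M + 2·[F]_M − 2·[D]_M = −2·(1) − 4·(0) + 2·(1) − 2·(0) = 0
  L: −2·[m]_L − 4·[k_r]_L + 2·[F]_L − 2·[D]_L = −2·(0) − 4·(0) + 2·(1) − 2·(1) = 0
  T: −2·[m]_T − 4·[k_r]_T + 2·[F]_T − 2·[D]_T = −2·(0) − 4·(-1) + 2·(-2) − 2·(0) = 0
All base exponents vanish — dimensionless.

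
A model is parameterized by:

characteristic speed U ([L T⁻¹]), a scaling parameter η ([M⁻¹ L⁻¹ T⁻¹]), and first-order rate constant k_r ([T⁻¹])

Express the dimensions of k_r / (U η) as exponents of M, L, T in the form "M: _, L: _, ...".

M: 1, L: 0, T: 1

Collect each base-dimension exponent across the product:
  M: −(0) − (-1) + (0) = 1
  L: −(1) − (-1) + (0) = 0
  T: −(-1) − (-1) + (-1) = 1
So the dimensions are [M T].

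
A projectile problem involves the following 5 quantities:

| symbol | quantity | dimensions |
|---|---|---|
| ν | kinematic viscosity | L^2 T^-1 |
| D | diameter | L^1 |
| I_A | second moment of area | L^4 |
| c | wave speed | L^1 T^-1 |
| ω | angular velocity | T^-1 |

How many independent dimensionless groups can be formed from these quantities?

There are 5 variables and 2 base dimensions (L, T).
The dimension matrix has rank 2.
Independent dimensionless groups: 5 − 2 = 3.

3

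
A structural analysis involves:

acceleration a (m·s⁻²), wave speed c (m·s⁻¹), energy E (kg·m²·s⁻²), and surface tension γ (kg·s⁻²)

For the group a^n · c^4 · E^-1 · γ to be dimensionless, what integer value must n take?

Balance the L exponent: (1)·n from a, plus 4·(1) − (2) + (0) = 2 from the rest, must sum to zero.
n + 2 = 0, so n = -2.

-2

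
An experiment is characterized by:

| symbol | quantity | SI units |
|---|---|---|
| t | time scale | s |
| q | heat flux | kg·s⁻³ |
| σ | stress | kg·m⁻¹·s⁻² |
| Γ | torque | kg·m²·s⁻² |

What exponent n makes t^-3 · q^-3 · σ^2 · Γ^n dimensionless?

1

Balance the M exponent: (1)·n from Γ, plus −3·(0) − 3·(1) + 2·(1) = -1 from the rest, must sum to zero.
n − 1 = 0, so n = 1.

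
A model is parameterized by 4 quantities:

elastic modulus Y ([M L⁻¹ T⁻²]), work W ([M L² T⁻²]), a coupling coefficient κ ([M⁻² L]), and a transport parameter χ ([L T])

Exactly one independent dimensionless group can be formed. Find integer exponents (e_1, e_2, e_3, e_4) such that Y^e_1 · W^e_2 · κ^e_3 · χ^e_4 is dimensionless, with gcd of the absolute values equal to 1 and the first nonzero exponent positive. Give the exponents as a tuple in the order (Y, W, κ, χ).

(3, -1, 1, 4)

M: e_1·(1) + e_2·(1) + e_3·(-2) + e_4·(0) = 0
L: e_1·(-1) + e_2·(2) + e_3·(1) + e_4·(1) = 0
T: e_1·(-2) + e_2·(-2) + e_3·(0) + e_4·(1) = 0
Solving this homogeneous linear system for the smallest-integer solution (first nonzero entry positive) gives (3, -1, 1, 4).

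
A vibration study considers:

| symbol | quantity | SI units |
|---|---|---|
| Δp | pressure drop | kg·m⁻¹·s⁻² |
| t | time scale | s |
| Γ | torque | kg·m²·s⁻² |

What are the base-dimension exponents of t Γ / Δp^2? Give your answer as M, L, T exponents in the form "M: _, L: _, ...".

Collect each base-dimension exponent across the product:
  M: −2·(1) + (0) + (1) = -1
  L: −2·(-1) + (0) + (2) = 4
  T: −2·(-2) + (1) + (-2) = 3
So the dimensions are [M⁻¹ L⁴ T³].

M: -1, L: 4, T: 3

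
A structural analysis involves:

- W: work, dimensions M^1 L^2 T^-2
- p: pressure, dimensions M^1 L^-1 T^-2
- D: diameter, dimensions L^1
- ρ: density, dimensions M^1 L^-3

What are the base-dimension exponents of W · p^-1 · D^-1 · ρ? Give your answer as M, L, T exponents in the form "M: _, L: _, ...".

Collect each base-dimension exponent across the product:
  M: (1) − (1) − (0) + (1) = 1
  L: (2) − (-1) − (1) + (-3) = -1
  T: (-2) − (-2) − (0) + (0) = 0
So the dimensions are [M L⁻¹].

M: 1, L: -1, T: 0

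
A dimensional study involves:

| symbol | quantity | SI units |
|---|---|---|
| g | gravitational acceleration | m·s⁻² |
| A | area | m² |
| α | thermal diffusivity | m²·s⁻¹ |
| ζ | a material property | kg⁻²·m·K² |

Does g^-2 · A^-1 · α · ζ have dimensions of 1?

Sum the exponent of each base dimension across the product:
  M: −2·[g]_M − [A]_M + [α]_M + [ζ]_M = −2·(0) − (0) + (0) + (-2) = -2
  L: −2·[g]_L − [A]_L + [α]_L + [ζ]_L = −2·(1) − (2) + (2) + (1) = -1
  T: −2·[g]_T − [A]_T + [α]_T + [ζ]_T = −2·(-2) − (0) + (-1) + (0) = 3
  Θ: −2·[g]_Θ − [A]_Θ + [α]_Θ + [ζ]_Θ = −2·(0) − (0) + (0) + (2) = 2
Net dimensions [M⁻² L⁻¹ T³ Θ²] ≠ [1] — not dimensionless.

no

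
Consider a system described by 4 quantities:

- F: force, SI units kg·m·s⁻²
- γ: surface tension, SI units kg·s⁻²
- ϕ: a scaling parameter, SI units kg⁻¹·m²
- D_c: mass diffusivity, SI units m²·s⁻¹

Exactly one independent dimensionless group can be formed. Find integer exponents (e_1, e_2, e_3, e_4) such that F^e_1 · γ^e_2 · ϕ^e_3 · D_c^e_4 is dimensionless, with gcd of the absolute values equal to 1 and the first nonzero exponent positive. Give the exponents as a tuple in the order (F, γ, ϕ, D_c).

M: e_1·(1) + e_2·(1) + e_3·(-1) + e_4·(0) = 0
L: e_1·(1) + e_2·(0) + e_3·(2) + e_4·(2) = 0
T: e_1·(-2) + e_2·(-2) + e_3·(0) + e_4·(-1) = 0
Solving this homogeneous linear system for the smallest-integer solution (first nonzero entry positive) gives (2, -1, 1, -2).

(2, -1, 1, -2)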